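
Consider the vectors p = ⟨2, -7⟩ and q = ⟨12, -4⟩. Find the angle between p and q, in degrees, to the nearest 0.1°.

p · q = 2·12 + (-7)·(-4) = 24 + 28 = 52
|p|² = 4 + 49 = 53,  |p| = √53 ≈ 7.280110
|q|² = 144 + 16 = 160,  |q| = √160 ≈ 12.649111
cos θ = 52 / (7.280110 · 12.649111) ≈ 0.56468
θ = arccos(0.56468) ≈ 55.6°

55.6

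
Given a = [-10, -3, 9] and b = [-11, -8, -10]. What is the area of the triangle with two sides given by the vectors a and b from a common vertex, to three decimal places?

114.252

i: (-3)·(-10) - 9·(-8) = 30 - (-72) = 102
j: 9·(-11) - (-10)·(-10) = -99 - 100 = -199
k: (-10)·(-8) - (-3)·(-11) = 80 - 33 = 47
a × b = (102, -199, 47)
|a × b| = √(102² + (-199)² + 47²) = √52214 ≈ 228.5038
area = ½ · 228.5038 ≈ 114.252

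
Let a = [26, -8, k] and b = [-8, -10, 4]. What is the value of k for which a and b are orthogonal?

32

a · b = 26·(-8) + (-8)·(-10) + k·4 = -128 + 4k
Set equal to 0: 4k = 128, so k = 32.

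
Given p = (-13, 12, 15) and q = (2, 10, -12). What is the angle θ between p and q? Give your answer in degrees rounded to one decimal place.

p · q = (-13)·2 + 12·10 + 15·(-12) = -26 + 120 - 180 = -86
|p|² = 169 + 144 + 225 = 538,  |p| = √538 ≈ 23.194827
|q|² = 4 + 100 + 144 = 248,  |q| = √248 ≈ 15.748016
cos θ = -86 / (23.194827 · 15.748016) ≈ -0.23544
θ = arccos(-0.23544) ≈ 103.6°

103.6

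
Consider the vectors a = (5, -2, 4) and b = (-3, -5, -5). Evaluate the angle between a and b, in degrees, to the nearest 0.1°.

119.0

a · b = 5·(-3) + (-2)·(-5) + 4·(-5) = -15 + 10 - 20 = -25
|a|² = 25 + 4 + 16 = 45,  |a| = √45 ≈ 6.708204
|b|² = 9 + 25 + 25 = 59,  |b| = √59 ≈ 7.681146
cos θ = -25 / (6.708204 · 7.681146) ≈ -0.48519
θ = arccos(-0.48519) ≈ 119.0°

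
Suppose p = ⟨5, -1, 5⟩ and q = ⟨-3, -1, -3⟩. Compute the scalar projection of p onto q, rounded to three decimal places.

-6.653

p · q = 5·(-3) + (-1)·(-1) + 5·(-3) = -15 + 1 - 15 = -29
|q| = √(9 + 1 + 9) = √19 ≈ 4.3589
comp_q p = -29 / √19 ≈ -6.653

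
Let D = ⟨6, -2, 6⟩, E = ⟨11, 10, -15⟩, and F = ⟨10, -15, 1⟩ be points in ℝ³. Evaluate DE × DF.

(-333, -59, -113)

DE = (5, 12, -21)
DF = (4, -13, -5)
i: 12·(-5) - (-21)·(-13) = -60 - 273 = -333
j: (-21)·4 - 5·(-5) = -84 - (-25) = -59
k: 5·(-13) - 12·4 = -65 - 48 = -113
DE × DF = (-333, -59, -113)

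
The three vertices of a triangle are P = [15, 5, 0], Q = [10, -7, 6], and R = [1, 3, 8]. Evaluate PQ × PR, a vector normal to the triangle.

(-84, -44, -158)

PQ = (-5, -12, 6)
PR = (-14, -2, 8)
i: (-12)·8 - 6·(-2) = -96 - (-12) = -84
j: 6·(-14) - (-5)·8 = -84 - (-40) = -44
k: (-5)·(-2) - (-12)·(-14) = 10 - 168 = -158
PQ × PR = (-84, -44, -158)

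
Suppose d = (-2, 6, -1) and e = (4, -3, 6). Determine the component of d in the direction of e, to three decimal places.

d · e = (-2)·4 + 6·(-3) + (-1)·6 = -8 - 18 - 6 = -32
|e| = √(16 + 9 + 36) = √61 ≈ 7.8102
comp_e d = -32 / √61 ≈ -4.097

-4.097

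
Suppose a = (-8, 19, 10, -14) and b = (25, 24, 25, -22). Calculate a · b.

814

a · b = (-8)·25 + 19·24 + 10·25 + (-14)·(-22) = -200 + 456 + 250 + 308 = 814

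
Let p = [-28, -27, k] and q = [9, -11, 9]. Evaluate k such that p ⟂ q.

p · q = (-28)·9 + (-27)·(-11) + k·9 = 45 + 9k
Set equal to 0: 9k = -45, so k = -5.

-5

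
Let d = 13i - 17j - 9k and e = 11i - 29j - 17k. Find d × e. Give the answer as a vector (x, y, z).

(28, 122, -190)

i: (-17)·(-17) - (-9)·(-29) = 289 - 261 = 28
j: (-9)·11 - 13·(-17) = -99 - (-221) = 122
k: 13·(-29) - (-17)·11 = -377 - (-187) = -190
d × e = (28, 122, -190)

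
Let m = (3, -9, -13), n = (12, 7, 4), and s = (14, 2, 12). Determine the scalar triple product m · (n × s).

n × s:
i: 7·12 - 4·2 = 84 - 8 = 76
j: 4·14 - 12·12 = 56 - 144 = -88
k: 12·2 - 7·14 = 24 - 98 = -74
n × s = (76, -88, -74)
m · (n × s) = 3·76 + (-9)·(-88) + (-13)·(-74) = 228 + 792 + 962 = 1982

1982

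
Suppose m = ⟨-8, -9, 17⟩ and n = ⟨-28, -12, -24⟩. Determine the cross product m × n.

i: (-9)·(-24) - 17·(-12) = 216 - (-204) = 420
j: 17·(-28) - (-8)·(-24) = -476 - 192 = -668
k: (-8)·(-12) - (-9)·(-28) = 96 - 252 = -156
m × n = (420, -668, -156)

(420, -668, -156)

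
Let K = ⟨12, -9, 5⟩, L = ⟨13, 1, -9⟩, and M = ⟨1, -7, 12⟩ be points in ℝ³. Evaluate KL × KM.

KL = (1, 10, -14)
KM = (-11, 2, 7)
i: 10·7 - (-14)·2 = 70 - (-28) = 98
j: (-14)·(-11) - 1·7 = 154 - 7 = 147
k: 1·2 - 10·(-11) = 2 - (-110) = 112
KL × KM = (98, 147, 112)

(98, 147, 112)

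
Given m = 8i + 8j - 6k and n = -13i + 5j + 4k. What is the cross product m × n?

i: 8·4 - (-6)·5 = 32 - (-30) = 62
j: (-6)·(-13) - 8·4 = 78 - 32 = 46
k: 8·5 - 8·(-13) = 40 - (-104) = 144
m × n = (62, 46, 144)

(62, 46, 144)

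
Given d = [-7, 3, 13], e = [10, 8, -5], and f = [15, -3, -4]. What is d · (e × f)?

-1726

e × f:
i: 8·(-4) - (-5)·(-3) = -32 - 15 = -47
j: (-5)·15 - 10·(-4) = -75 - (-40) = -35
k: 10·(-3) - 8·15 = -30 - 120 = -150
e × f = (-47, -35, -150)
d · (e × f) = (-7)·(-47) + 3·(-35) + 13·(-150) = 329 - 105 - 1950 = -1726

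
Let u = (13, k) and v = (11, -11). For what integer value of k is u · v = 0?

13

u · v = 13·11 + k·(-11) = 143 - 11k
Set equal to 0: -11k = -143, so k = 13.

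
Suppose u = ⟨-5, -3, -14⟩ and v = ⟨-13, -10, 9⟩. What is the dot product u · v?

u · v = (-5)·(-13) + (-3)·(-10) + (-14)·9 = 65 + 30 - 126 = -31

-31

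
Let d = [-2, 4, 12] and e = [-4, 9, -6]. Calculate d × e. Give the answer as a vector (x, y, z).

i: 4·(-6) - 12·9 = -24 - 108 = -132
j: 12·(-4) - (-2)·(-6) = -48 - 12 = -60
k: (-2)·9 - 4·(-4) = -18 - (-16) = -2
d × e = (-132, -60, -2)

(-132, -60, -2)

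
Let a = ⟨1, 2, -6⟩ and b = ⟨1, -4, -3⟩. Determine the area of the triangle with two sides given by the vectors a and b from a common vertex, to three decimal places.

i: 2·(-3) - (-6)·(-4) = -6 - 24 = -30
j: (-6)·1 - 1·(-3) = -6 - (-3) = -3
k: 1·(-4) - 2·1 = -4 - 2 = -6
a × b = (-30, -3, -6)
|a × b| = √((-30)² + (-3)² + (-6)²) = √945 ≈ 30.7409
area = ½ · 30.7409 ≈ 15.370

15.370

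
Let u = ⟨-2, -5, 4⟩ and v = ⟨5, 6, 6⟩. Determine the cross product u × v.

i: (-5)·6 - 4·6 = -30 - 24 = -54
j: 4·5 - (-2)·6 = 20 - (-12) = 32
k: (-2)·6 - (-5)·5 = -12 - (-25) = 13
u × v = (-54, 32, 13)

(-54, 32, 13)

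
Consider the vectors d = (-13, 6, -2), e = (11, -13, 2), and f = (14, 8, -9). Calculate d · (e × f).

e × f:
i: (-13)·(-9) - 2·8 = 117 - 16 = 101
j: 2·14 - 11·(-9) = 28 - (-99) = 127
k: 11·8 - (-13)·14 = 88 - (-182) = 270
e × f = (101, 127, 270)
d · (e × f) = (-13)·101 + 6·127 + (-2)·270 = -1313 + 762 - 540 = -1091

-1091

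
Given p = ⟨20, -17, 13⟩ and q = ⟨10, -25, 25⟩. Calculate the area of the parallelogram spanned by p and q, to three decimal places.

i: (-17)·25 - 13·(-25) = -425 - (-325) = -100
j: 13·10 - 20·25 = 130 - 500 = -370
k: 20·(-25) - (-17)·10 = -500 - (-170) = -330
p × q = (-100, -370, -330)
|p × q| = √((-100)² + (-370)² + (-330)²) = √255800 ≈ 505.7667

505.767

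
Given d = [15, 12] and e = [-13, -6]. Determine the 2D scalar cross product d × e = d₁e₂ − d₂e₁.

66

15·(-6) - 12·(-13) = -90 - (-156) = 66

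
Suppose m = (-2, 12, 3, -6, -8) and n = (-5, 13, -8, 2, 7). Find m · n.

74

m · n = (-2)·(-5) + 12·13 + 3·(-8) + (-6)·2 + (-8)·7 = 10 + 156 - 24 - 12 - 56 = 74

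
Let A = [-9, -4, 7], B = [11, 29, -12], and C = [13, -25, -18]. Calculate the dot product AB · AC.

AB = B − A = (20, 33, -19)
AC = C − A = (22, -21, -25)
AB · AC = 20·22 + 33·(-21) + (-19)·(-25) = 440 - 693 + 475 = 222

222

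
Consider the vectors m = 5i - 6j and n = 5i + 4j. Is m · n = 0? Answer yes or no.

no

m · n = 5·5 + (-6)·4 = 25 - 24 = 1
Nonzero, so the vectors are not orthogonal.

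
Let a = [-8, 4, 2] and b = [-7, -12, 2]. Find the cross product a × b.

i: 4·2 - 2·(-12) = 8 - (-24) = 32
j: 2·(-7) - (-8)·2 = -14 - (-16) = 2
k: (-8)·(-12) - 4·(-7) = 96 - (-28) = 124
a × b = (32, 2, 124)

(32, 2, 124)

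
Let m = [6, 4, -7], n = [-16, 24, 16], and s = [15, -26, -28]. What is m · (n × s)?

-2760

n × s:
i: 24·(-28) - 16·(-26) = -672 - (-416) = -256
j: 16·15 - (-16)·(-28) = 240 - 448 = -208
k: (-16)·(-26) - 24·15 = 416 - 360 = 56
n × s = (-256, -208, 56)
m · (n × s) = 6·(-256) + 4·(-208) + (-7)·56 = -1536 - 832 - 392 = -2760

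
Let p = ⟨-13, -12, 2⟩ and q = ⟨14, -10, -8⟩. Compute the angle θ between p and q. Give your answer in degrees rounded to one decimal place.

103.3

p · q = (-13)·14 + (-12)·(-10) + 2·(-8) = -182 + 120 - 16 = -78
|p|² = 169 + 144 + 4 = 317,  |p| = √317 ≈ 17.804494
|q|² = 196 + 100 + 64 = 360,  |q| = √360 ≈ 18.973666
cos θ = -78 / (17.804494 · 18.973666) ≈ -0.23089
θ = arccos(-0.23089) ≈ 103.3°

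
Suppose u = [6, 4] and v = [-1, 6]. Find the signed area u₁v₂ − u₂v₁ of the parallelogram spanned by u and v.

6·6 - 4·(-1) = 36 - (-4) = 40

40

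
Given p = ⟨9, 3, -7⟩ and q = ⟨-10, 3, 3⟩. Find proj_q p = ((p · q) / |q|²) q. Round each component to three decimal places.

(8.644, -2.593, -2.593)

p · q = 9·(-10) + 3·3 + (-7)·3 = -90 + 9 - 21 = -102
|q|² = 100 + 9 + 9 = 118
proj_q p = (-102/118) · (-10, 3, 3) ≈ (8.644, -2.593, -2.593)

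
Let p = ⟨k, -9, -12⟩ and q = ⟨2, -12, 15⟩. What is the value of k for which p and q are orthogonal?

p · q = k·2 + (-9)·(-12) + (-12)·15 = -72 + 2k
Set equal to 0: 2k = 72, so k = 36.

36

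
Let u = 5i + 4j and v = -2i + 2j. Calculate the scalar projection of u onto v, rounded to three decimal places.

-0.707

u · v = 5·(-2) + 4·2 = -10 + 8 = -2
|v| = √(4 + 4) = √8 ≈ 2.8284
comp_v u = -2 / √8 ≈ -0.707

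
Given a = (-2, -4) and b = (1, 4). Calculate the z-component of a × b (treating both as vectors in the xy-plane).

(-2)·4 - (-4)·1 = -8 - (-4) = -4

-4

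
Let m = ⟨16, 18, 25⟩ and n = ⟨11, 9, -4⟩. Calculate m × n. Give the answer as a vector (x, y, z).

i: 18·(-4) - 25·9 = -72 - 225 = -297
j: 25·11 - 16·(-4) = 275 - (-64) = 339
k: 16·9 - 18·11 = 144 - 198 = -54
m × n = (-297, 339, -54)

(-297, 339, -54)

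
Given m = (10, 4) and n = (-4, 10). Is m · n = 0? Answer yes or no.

yes

m · n = 10·(-4) + 4·10 = -40 + 40 = 0
Zero, so the vectors are orthogonal.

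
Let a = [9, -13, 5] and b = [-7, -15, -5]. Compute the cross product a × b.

(140, 10, -226)

i: (-13)·(-5) - 5·(-15) = 65 - (-75) = 140
j: 5·(-7) - 9·(-5) = -35 - (-45) = 10
k: 9·(-15) - (-13)·(-7) = -135 - 91 = -226
a × b = (140, 10, -226)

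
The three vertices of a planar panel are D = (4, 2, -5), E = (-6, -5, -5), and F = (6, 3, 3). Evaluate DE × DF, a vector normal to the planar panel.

DE = (-10, -7, 0)
DF = (2, 1, 8)
i: (-7)·8 - 0·1 = -56 - 0 = -56
j: 0·2 - (-10)·8 = 0 - (-80) = 80
k: (-10)·1 - (-7)·2 = -10 - (-14) = 4
DE × DF = (-56, 80, 4)

(-56, 80, 4)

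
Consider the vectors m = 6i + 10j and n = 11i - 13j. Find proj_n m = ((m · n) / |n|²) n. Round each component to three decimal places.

m · n = 6·11 + 10·(-13) = 66 - 130 = -64
|n|² = 121 + 169 = 290
proj_n m = (-64/290) · (11, -13) ≈ (-2.428, 2.869)

(-2.428, 2.869)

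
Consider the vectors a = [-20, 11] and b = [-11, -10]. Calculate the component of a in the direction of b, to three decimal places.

a · b = (-20)·(-11) + 11·(-10) = 220 - 110 = 110
|b| = √(121 + 100) = √221 ≈ 14.8661
comp_b a = 110 / √221 ≈ 7.399

7.399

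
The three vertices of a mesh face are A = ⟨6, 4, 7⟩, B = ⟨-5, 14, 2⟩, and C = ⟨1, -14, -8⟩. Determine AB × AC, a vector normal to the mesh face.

AB = (-11, 10, -5)
AC = (-5, -18, -15)
i: 10·(-15) - (-5)·(-18) = -150 - 90 = -240
j: (-5)·(-5) - (-11)·(-15) = 25 - 165 = -140
k: (-11)·(-18) - 10·(-5) = 198 - (-50) = 248
AB × AC = (-240, -140, 248)

(-240, -140, 248)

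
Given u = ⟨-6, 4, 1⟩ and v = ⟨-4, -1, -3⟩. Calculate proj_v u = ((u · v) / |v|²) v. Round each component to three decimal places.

(-2.615, -0.654, -1.962)

u · v = (-6)·(-4) + 4·(-1) + 1·(-3) = 24 - 4 - 3 = 17
|v|² = 16 + 1 + 9 = 26
proj_v u = (17/26) · (-4, -1, -3) ≈ (-2.615, -0.654, -1.962)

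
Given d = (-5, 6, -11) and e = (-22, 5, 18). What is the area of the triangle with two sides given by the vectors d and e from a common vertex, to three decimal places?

i: 6·18 - (-11)·5 = 108 - (-55) = 163
j: (-11)·(-22) - (-5)·18 = 242 - (-90) = 332
k: (-5)·5 - 6·(-22) = -25 - (-132) = 107
d × e = (163, 332, 107)
|d × e| = √(163² + 332² + 107²) = √148242 ≈ 385.0221
area = ½ · 385.0221 ≈ 192.511

192.511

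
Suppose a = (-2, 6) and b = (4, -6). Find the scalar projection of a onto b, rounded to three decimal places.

-6.102

a · b = (-2)·4 + 6·(-6) = -8 - 36 = -44
|b| = √(16 + 36) = √52 ≈ 7.2111
comp_b a = -44 / √52 ≈ -6.102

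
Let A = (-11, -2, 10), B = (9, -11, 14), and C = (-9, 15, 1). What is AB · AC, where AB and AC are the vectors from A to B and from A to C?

-149

AB = B − A = (20, -9, 4)
AC = C − A = (2, 17, -9)
AB · AC = 20·2 + (-9)·17 + 4·(-9) = 40 - 153 - 36 = -149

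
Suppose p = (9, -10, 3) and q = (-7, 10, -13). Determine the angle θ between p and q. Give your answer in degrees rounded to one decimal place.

p · q = 9·(-7) + (-10)·10 + 3·(-13) = -63 - 100 - 39 = -202
|p|² = 81 + 100 + 9 = 190,  |p| = √190 ≈ 13.784049
|q|² = 49 + 100 + 169 = 318,  |q| = √318 ≈ 17.832555
cos θ = -202 / (13.784049 · 17.832555) ≈ -0.82179
θ = arccos(-0.82179) ≈ 145.3°

145.3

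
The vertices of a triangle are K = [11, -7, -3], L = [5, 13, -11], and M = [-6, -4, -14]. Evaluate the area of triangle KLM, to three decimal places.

KL = (-6, 20, -8),  KM = (-17, 3, -11)
i: 20·(-11) - (-8)·3 = -220 - (-24) = -196
j: (-8)·(-17) - (-6)·(-11) = 136 - 66 = 70
k: (-6)·3 - 20·(-17) = -18 - (-340) = 322
KL × KM = (-196, 70, 322)
|KL × KM| = √147000 ≈ 383.4058
area = ½ · 383.4058 ≈ 191.703

191.703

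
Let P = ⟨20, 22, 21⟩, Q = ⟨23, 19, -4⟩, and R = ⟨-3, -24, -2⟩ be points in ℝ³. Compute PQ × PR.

(-1081, 644, -207)

PQ = (3, -3, -25)
PR = (-23, -46, -23)
i: (-3)·(-23) - (-25)·(-46) = 69 - 1150 = -1081
j: (-25)·(-23) - 3·(-23) = 575 - (-69) = 644
k: 3·(-46) - (-3)·(-23) = -138 - 69 = -207
PQ × PR = (-1081, 644, -207)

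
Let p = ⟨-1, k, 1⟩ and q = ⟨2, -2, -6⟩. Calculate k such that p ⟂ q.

-4

p · q = (-1)·2 + k·(-2) + 1·(-6) = -8 - 2k
Set equal to 0: -2k = 8, so k = -4.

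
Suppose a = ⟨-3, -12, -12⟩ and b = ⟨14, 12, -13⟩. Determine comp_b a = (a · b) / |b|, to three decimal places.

-1.330

a · b = (-3)·14 + (-12)·12 + (-12)·(-13) = -42 - 144 + 156 = -30
|b| = √(196 + 144 + 169) = √509 ≈ 22.5610
comp_b a = -30 / √509 ≈ -1.330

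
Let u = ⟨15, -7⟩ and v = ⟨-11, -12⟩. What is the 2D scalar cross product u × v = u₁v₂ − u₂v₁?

15·(-12) - (-7)·(-11) = -180 - 77 = -257

-257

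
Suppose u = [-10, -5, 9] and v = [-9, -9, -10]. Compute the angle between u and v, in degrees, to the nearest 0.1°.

u · v = (-10)·(-9) + (-5)·(-9) + 9·(-10) = 90 + 45 - 90 = 45
|u|² = 100 + 25 + 81 = 206,  |u| = √206 ≈ 14.352700
|v|² = 81 + 81 + 100 = 262,  |v| = √262 ≈ 16.186414
cos θ = 45 / (14.352700 · 16.186414) ≈ 0.19370
θ = arccos(0.19370) ≈ 78.8°

78.8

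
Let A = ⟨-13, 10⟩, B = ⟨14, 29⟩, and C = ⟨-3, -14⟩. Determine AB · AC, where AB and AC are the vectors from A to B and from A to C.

-186

AB = B − A = (27, 19)
AC = C − A = (10, -24)
AB · AC = 27·10 + 19·(-24) = 270 - 456 = -186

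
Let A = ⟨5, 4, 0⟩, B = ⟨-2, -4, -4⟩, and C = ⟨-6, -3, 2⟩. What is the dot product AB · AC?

AB = B − A = (-7, -8, -4)
AC = C − A = (-11, -7, 2)
AB · AC = (-7)·(-11) + (-8)·(-7) + (-4)·2 = 77 + 56 - 8 = 125

125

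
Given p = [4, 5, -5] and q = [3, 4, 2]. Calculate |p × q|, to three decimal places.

37.815

i: 5·2 - (-5)·4 = 10 - (-20) = 30
j: (-5)·3 - 4·2 = -15 - 8 = -23
k: 4·4 - 5·3 = 16 - 15 = 1
p × q = (30, -23, 1)
|p × q| = √(30² + (-23)² + 1²) = √1430 ≈ 37.8153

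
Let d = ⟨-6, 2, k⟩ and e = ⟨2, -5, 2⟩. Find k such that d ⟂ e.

11

d · e = (-6)·2 + 2·(-5) + k·2 = -22 + 2k
Set equal to 0: 2k = 22, so k = 11.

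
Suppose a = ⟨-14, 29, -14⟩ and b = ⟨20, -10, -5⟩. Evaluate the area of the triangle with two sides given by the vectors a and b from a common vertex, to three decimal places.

i: 29·(-5) - (-14)·(-10) = -145 - 140 = -285
j: (-14)·20 - (-14)·(-5) = -280 - 70 = -350
k: (-14)·(-10) - 29·20 = 140 - 580 = -440
a × b = (-285, -350, -440)
|a × b| = √((-285)² + (-350)² + (-440)²) = √397325 ≈ 630.3372
area = ½ · 630.3372 ≈ 315.169

315.169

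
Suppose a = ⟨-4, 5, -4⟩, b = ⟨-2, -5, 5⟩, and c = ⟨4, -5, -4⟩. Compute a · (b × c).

b × c:
i: (-5)·(-4) - 5·(-5) = 20 - (-25) = 45
j: 5·4 - (-2)·(-4) = 20 - 8 = 12
k: (-2)·(-5) - (-5)·4 = 10 - (-20) = 30
b × c = (45, 12, 30)
a · (b × c) = (-4)·45 + 5·12 + (-4)·30 = -180 + 60 - 120 = -240

-240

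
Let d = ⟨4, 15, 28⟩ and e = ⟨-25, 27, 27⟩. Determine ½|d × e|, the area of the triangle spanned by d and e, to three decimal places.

502.333

i: 15·27 - 28·27 = 405 - 756 = -351
j: 28·(-25) - 4·27 = -700 - 108 = -808
k: 4·27 - 15·(-25) = 108 - (-375) = 483
d × e = (-351, -808, 483)
|d × e| = √((-351)² + (-808)² + 483²) = √1009354 ≈ 1004.6661
area = ½ · 1004.6661 ≈ 502.333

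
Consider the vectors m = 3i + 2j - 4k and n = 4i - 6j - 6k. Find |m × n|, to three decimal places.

i: 2·(-6) - (-4)·(-6) = -12 - 24 = -36
j: (-4)·4 - 3·(-6) = -16 - (-18) = 2
k: 3·(-6) - 2·4 = -18 - 8 = -26
m × n = (-36, 2, -26)
|m × n| = √((-36)² + 2² + (-26)²) = √1976 ≈ 44.4522

44.452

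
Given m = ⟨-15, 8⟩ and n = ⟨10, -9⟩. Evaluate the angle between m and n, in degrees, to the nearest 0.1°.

166.1

m · n = (-15)·10 + 8·(-9) = -150 - 72 = -222
|m|² = 225 + 64 = 289,  |m| = √289 ≈ 17.000000
|n|² = 100 + 81 = 181,  |n| = √181 ≈ 13.453624
cos θ = -222 / (17.000000 · 13.453624) ≈ -0.97065
θ = arccos(-0.97065) ≈ 166.1°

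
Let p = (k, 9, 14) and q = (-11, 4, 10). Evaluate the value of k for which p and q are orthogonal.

p · q = k·(-11) + 9·4 + 14·10 = 176 - 11k
Set equal to 0: -11k = -176, so k = 16.

16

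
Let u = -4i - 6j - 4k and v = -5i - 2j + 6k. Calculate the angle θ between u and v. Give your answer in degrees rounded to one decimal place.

83.1

u · v = (-4)·(-5) + (-6)·(-2) + (-4)·6 = 20 + 12 - 24 = 8
|u|² = 16 + 36 + 16 = 68,  |u| = √68 ≈ 8.246211
|v|² = 25 + 4 + 36 = 65,  |v| = √65 ≈ 8.062258
cos θ = 8 / (8.246211 · 8.062258) ≈ 0.12033
θ = arccos(0.12033) ≈ 83.1°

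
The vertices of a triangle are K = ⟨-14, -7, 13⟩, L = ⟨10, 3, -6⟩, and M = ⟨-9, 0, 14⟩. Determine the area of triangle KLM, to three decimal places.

110.152

KL = (24, 10, -19),  KM = (5, 7, 1)
i: 10·1 - (-19)·7 = 10 - (-133) = 143
j: (-19)·5 - 24·1 = -95 - 24 = -119
k: 24·7 - 10·5 = 168 - 50 = 118
KL × KM = (143, -119, 118)
|KL × KM| = √48534 ≈ 220.3043
area = ½ · 220.3043 ≈ 110.152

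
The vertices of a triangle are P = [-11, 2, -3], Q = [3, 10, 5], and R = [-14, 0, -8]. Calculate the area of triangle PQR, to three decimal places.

26.019

PQ = (14, 8, 8),  PR = (-3, -2, -5)
i: 8·(-5) - 8·(-2) = -40 - (-16) = -24
j: 8·(-3) - 14·(-5) = -24 - (-70) = 46
k: 14·(-2) - 8·(-3) = -28 - (-24) = -4
PQ × PR = (-24, 46, -4)
|PQ × PR| = √2708 ≈ 52.0384
area = ½ · 52.0384 ≈ 26.019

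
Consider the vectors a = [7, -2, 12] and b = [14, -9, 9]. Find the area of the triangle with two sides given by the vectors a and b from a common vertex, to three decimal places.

i: (-2)·9 - 12·(-9) = -18 - (-108) = 90
j: 12·14 - 7·9 = 168 - 63 = 105
k: 7·(-9) - (-2)·14 = -63 - (-28) = -35
a × b = (90, 105, -35)
|a × b| = √(90² + 105² + (-35)²) = √20350 ≈ 142.6534
area = ½ · 142.6534 ≈ 71.327

71.327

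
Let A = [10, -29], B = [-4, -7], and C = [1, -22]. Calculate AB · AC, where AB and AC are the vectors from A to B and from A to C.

280

AB = B − A = (-14, 22)
AC = C − A = (-9, 7)
AB · AC = (-14)·(-9) + 22·7 = 126 + 154 = 280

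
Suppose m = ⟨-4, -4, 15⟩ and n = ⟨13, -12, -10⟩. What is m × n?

i: (-4)·(-10) - 15·(-12) = 40 - (-180) = 220
j: 15·13 - (-4)·(-10) = 195 - 40 = 155
k: (-4)·(-12) - (-4)·13 = 48 - (-52) = 100
m × n = (220, 155, 100)

(220, 155, 100)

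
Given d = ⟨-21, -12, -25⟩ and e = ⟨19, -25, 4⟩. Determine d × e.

i: (-12)·4 - (-25)·(-25) = -48 - 625 = -673
j: (-25)·19 - (-21)·4 = -475 - (-84) = -391
k: (-21)·(-25) - (-12)·19 = 525 - (-228) = 753
d × e = (-673, -391, 753)

(-673, -391, 753)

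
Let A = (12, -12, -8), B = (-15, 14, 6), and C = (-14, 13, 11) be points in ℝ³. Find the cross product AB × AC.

AB = (-27, 26, 14)
AC = (-26, 25, 19)
i: 26·19 - 14·25 = 494 - 350 = 144
j: 14·(-26) - (-27)·19 = -364 - (-513) = 149
k: (-27)·25 - 26·(-26) = -675 - (-676) = 1
AB × AC = (144, 149, 1)

(144, 149, 1)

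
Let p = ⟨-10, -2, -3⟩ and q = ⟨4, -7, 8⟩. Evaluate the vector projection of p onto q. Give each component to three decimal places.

p · q = (-10)·4 + (-2)·(-7) + (-3)·8 = -40 + 14 - 24 = -50
|q|² = 16 + 49 + 64 = 129
proj_q p = (-50/129) · (4, -7, 8) ≈ (-1.550, 2.713, -3.101)

(-1.550, 2.713, -3.101)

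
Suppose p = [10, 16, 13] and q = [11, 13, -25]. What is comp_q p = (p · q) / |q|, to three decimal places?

p · q = 10·11 + 16·13 + 13·(-25) = 110 + 208 - 325 = -7
|q| = √(121 + 169 + 625) = √915 ≈ 30.2490
comp_q p = -7 / √915 ≈ -0.231

-0.231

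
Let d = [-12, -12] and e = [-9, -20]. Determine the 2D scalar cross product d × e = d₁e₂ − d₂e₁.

(-12)·(-20) - (-12)·(-9) = 240 - 108 = 132

132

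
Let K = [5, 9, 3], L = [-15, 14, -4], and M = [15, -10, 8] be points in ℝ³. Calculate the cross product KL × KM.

KL = (-20, 5, -7)
KM = (10, -19, 5)
i: 5·5 - (-7)·(-19) = 25 - 133 = -108
j: (-7)·10 - (-20)·5 = -70 - (-100) = 30
k: (-20)·(-19) - 5·10 = 380 - 50 = 330
KL × KM = (-108, 30, 330)

(-108, 30, 330)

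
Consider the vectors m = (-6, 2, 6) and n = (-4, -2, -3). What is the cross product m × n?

(6, -42, 20)

i: 2·(-3) - 6·(-2) = -6 - (-12) = 6
j: 6·(-4) - (-6)·(-3) = -24 - 18 = -42
k: (-6)·(-2) - 2·(-4) = 12 - (-8) = 20
m × n = (6, -42, 20)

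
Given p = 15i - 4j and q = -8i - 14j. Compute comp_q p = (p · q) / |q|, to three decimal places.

p · q = 15·(-8) + (-4)·(-14) = -120 + 56 = -64
|q| = √(64 + 196) = √260 ≈ 16.1245
comp_q p = -64 / √260 ≈ -3.969

-3.969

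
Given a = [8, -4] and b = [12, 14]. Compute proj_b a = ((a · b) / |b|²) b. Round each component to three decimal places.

(1.412, 1.647)

a · b = 8·12 + (-4)·14 = 96 - 56 = 40
|b|² = 144 + 196 = 340
proj_b a = (40/340) · (12, 14) ≈ (1.412, 1.647)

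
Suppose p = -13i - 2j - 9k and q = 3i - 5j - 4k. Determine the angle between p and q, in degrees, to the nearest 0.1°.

p · q = (-13)·3 + (-2)·(-5) + (-9)·(-4) = -39 + 10 + 36 = 7
|p|² = 169 + 4 + 81 = 254,  |p| = √254 ≈ 15.937377
|q|² = 9 + 25 + 16 = 50,  |q| = √50 ≈ 7.071068
cos θ = 7 / (15.937377 · 7.071068) ≈ 0.06211
θ = arccos(0.06211) ≈ 86.4°

86.4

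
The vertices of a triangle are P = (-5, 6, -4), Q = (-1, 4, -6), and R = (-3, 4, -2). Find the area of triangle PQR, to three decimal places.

7.483

PQ = (4, -2, -2),  PR = (2, -2, 2)
i: (-2)·2 - (-2)·(-2) = -4 - 4 = -8
j: (-2)·2 - 4·2 = -4 - 8 = -12
k: 4·(-2) - (-2)·2 = -8 - (-4) = -4
PQ × PR = (-8, -12, -4)
|PQ × PR| = √224 ≈ 14.9666
area = ½ · 14.9666 ≈ 7.483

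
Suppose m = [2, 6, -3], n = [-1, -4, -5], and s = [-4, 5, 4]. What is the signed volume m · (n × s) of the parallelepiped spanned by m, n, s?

n × s:
i: (-4)·4 - (-5)·5 = -16 - (-25) = 9
j: (-5)·(-4) - (-1)·4 = 20 - (-4) = 24
k: (-1)·5 - (-4)·(-4) = -5 - 16 = -21
n × s = (9, 24, -21)
m · (n × s) = 2·9 + 6·24 + (-3)·(-21) = 18 + 144 + 63 = 225

225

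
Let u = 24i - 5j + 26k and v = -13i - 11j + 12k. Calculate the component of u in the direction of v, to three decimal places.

u · v = 24·(-13) + (-5)·(-11) + 26·12 = -312 + 55 + 312 = 55
|v| = √(169 + 121 + 144) = √434 ≈ 20.8327
comp_v u = 55 / √434 ≈ 2.640

2.640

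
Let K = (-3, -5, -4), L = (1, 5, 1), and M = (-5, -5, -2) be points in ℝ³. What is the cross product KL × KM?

KL = (4, 10, 5)
KM = (-2, 0, 2)
i: 10·2 - 5·0 = 20 - 0 = 20
j: 5·(-2) - 4·2 = -10 - 8 = -18
k: 4·0 - 10·(-2) = 0 - (-20) = 20
KL × KM = (20, -18, 20)

(20, -18, 20)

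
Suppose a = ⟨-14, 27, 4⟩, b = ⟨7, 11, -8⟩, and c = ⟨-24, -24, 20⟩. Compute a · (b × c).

b × c:
i: 11·20 - (-8)·(-24) = 220 - 192 = 28
j: (-8)·(-24) - 7·20 = 192 - 140 = 52
k: 7·(-24) - 11·(-24) = -168 - (-264) = 96
b × c = (28, 52, 96)
a · (b × c) = (-14)·28 + 27·52 + 4·96 = -392 + 1404 + 384 = 1396

1396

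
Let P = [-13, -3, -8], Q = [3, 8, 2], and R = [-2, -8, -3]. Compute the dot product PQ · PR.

PQ = Q − P = (16, 11, 10)
PR = R − P = (11, -5, 5)
PQ · PR = 16·11 + 11·(-5) + 10·5 = 176 - 55 + 50 = 171

171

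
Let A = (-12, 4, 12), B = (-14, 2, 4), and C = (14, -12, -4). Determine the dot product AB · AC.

108

AB = B − A = (-2, -2, -8)
AC = C − A = (26, -16, -16)
AB · AC = (-2)·26 + (-2)·(-16) + (-8)·(-16) = -52 + 32 + 128 = 108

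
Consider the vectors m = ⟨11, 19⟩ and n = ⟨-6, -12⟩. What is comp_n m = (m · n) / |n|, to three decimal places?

m · n = 11·(-6) + 19·(-12) = -66 - 228 = -294
|n| = √(36 + 144) = √180 ≈ 13.4164
comp_n m = -294 / √180 ≈ -21.913

-21.913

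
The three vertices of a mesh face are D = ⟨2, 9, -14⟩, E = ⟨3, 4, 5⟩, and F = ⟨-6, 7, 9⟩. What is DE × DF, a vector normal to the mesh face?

(-77, -175, -42)

DE = (1, -5, 19)
DF = (-8, -2, 23)
i: (-5)·23 - 19·(-2) = -115 - (-38) = -77
j: 19·(-8) - 1·23 = -152 - 23 = -175
k: 1·(-2) - (-5)·(-8) = -2 - 40 = -42
DE × DF = (-77, -175, -42)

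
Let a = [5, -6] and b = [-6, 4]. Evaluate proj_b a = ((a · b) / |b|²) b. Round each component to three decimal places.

(6.231, -4.154)

a · b = 5·(-6) + (-6)·4 = -30 - 24 = -54
|b|² = 36 + 16 = 52
proj_b a = (-54/52) · (-6, 4) ≈ (6.231, -4.154)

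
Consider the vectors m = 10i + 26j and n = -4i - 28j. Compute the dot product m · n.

-768

m · n = 10·(-4) + 26·(-28) = -40 - 728 = -768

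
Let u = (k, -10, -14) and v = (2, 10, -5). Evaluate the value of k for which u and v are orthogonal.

u · v = k·2 + (-10)·10 + (-14)·(-5) = -30 + 2k
Set equal to 0: 2k = 30, so k = 15.

15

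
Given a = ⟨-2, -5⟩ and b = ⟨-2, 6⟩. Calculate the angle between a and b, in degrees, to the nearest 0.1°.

a · b = (-2)·(-2) + (-5)·6 = 4 - 30 = -26
|a|² = 4 + 25 = 29,  |a| = √29 ≈ 5.385165
|b|² = 4 + 36 = 40,  |b| = √40 ≈ 6.324555
cos θ = -26 / (5.385165 · 6.324555) ≈ -0.76339
θ = arccos(-0.76339) ≈ 139.8°

139.8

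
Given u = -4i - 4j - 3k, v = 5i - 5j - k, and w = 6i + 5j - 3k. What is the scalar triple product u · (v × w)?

-281

v × w:
i: (-5)·(-3) - (-1)·5 = 15 - (-5) = 20
j: (-1)·6 - 5·(-3) = -6 - (-15) = 9
k: 5·5 - (-5)·6 = 25 - (-30) = 55
v × w = (20, 9, 55)
u · (v × w) = (-4)·20 + (-4)·9 + (-3)·55 = -80 - 36 - 165 = -281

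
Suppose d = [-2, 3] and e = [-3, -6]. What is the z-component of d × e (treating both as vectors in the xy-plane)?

(-2)·(-6) - 3·(-3) = 12 - (-9) = 21

21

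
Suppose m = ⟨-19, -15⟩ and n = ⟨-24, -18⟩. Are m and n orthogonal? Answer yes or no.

no

m · n = (-19)·(-24) + (-15)·(-18) = 456 + 270 = 726
Nonzero, so the vectors are not orthogonal.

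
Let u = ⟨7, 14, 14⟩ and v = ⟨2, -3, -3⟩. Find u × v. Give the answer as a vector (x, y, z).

(0, 49, -49)

i: 14·(-3) - 14·(-3) = -42 - (-42) = 0
j: 14·2 - 7·(-3) = 28 - (-21) = 49
k: 7·(-3) - 14·2 = -21 - 28 = -49
u × v = (0, 49, -49)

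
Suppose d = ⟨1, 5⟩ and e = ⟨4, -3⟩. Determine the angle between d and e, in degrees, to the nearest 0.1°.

115.6

d · e = 1·4 + 5·(-3) = 4 - 15 = -11
|d|² = 1 + 25 = 26,  |d| = √26 ≈ 5.099020
|e|² = 16 + 9 = 25,  |e| = √25 ≈ 5.000000
cos θ = -11 / (5.099020 · 5.000000) ≈ -0.43146
θ = arccos(-0.43146) ≈ 115.6°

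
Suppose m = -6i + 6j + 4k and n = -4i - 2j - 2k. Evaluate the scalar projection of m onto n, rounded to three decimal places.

0.816

m · n = (-6)·(-4) + 6·(-2) + 4·(-2) = 24 - 12 - 8 = 4
|n| = √(16 + 4 + 4) = √24 ≈ 4.8990
comp_n m = 4 / √24 ≈ 0.816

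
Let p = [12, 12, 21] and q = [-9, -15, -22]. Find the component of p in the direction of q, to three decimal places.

p · q = 12·(-9) + 12·(-15) + 21·(-22) = -108 - 180 - 462 = -750
|q| = √(81 + 225 + 484) = √790 ≈ 28.1069
comp_q p = -750 / √790 ≈ -26.684

-26.684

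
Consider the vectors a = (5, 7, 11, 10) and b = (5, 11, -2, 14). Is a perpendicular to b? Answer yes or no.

no

a · b = 5·5 + 7·11 + 11·(-2) + 10·14 = 25 + 77 - 22 + 140 = 220
Nonzero, so the vectors are not orthogonal.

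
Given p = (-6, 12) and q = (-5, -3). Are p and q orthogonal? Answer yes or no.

no

p · q = (-6)·(-5) + 12·(-3) = 30 - 36 = -6
Nonzero, so the vectors are not orthogonal.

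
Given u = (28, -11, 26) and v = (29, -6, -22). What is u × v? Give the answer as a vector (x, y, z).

(398, 1370, 151)

i: (-11)·(-22) - 26·(-6) = 242 - (-156) = 398
j: 26·29 - 28·(-22) = 754 - (-616) = 1370
k: 28·(-6) - (-11)·29 = -168 - (-319) = 151
u × v = (398, 1370, 151)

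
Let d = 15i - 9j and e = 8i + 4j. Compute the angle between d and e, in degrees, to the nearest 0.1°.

d · e = 15·8 + (-9)·4 = 120 - 36 = 84
|d|² = 225 + 81 = 306,  |d| = √306 ≈ 17.492856
|e|² = 64 + 16 = 80,  |e| = √80 ≈ 8.944272
cos θ = 84 / (17.492856 · 8.944272) ≈ 0.53688
θ = arccos(0.53688) ≈ 57.5°

57.5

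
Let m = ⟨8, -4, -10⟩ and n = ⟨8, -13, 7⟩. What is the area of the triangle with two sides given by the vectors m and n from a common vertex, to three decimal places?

i: (-4)·7 - (-10)·(-13) = -28 - 130 = -158
j: (-10)·8 - 8·7 = -80 - 56 = -136
k: 8·(-13) - (-4)·8 = -104 - (-32) = -72
m × n = (-158, -136, -72)
|m × n| = √((-158)² + (-136)² + (-72)²) = √48644 ≈ 220.5538
area = ½ · 220.5538 ≈ 110.277

110.277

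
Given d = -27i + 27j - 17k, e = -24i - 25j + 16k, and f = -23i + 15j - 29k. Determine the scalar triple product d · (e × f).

-25928

e × f:
i: (-25)·(-29) - 16·15 = 725 - 240 = 485
j: 16·(-23) - (-24)·(-29) = -368 - 696 = -1064
k: (-24)·15 - (-25)·(-23) = -360 - 575 = -935
e × f = (485, -1064, -935)
d · (e × f) = (-27)·485 + 27·(-1064) + (-17)·(-935) = -13095 - 28728 + 15895 = -25928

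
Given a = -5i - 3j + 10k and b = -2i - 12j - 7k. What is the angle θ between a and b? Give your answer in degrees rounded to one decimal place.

a · b = (-5)·(-2) + (-3)·(-12) + 10·(-7) = 10 + 36 - 70 = -24
|a|² = 25 + 9 + 100 = 134,  |a| = √134 ≈ 11.575837
|b|² = 4 + 144 + 49 = 197,  |b| = √197 ≈ 14.035669
cos θ = -24 / (11.575837 · 14.035669) ≈ -0.14772
θ = arccos(-0.14772) ≈ 98.5°

98.5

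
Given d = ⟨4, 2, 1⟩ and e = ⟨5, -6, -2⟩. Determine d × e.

i: 2·(-2) - 1·(-6) = -4 - (-6) = 2
j: 1·5 - 4·(-2) = 5 - (-8) = 13
k: 4·(-6) - 2·5 = -24 - 10 = -34
d × e = (2, 13, -34)

(2, 13, -34)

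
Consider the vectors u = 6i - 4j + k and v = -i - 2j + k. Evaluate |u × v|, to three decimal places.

i: (-4)·1 - 1·(-2) = -4 - (-2) = -2
j: 1·(-1) - 6·1 = -1 - 6 = -7
k: 6·(-2) - (-4)·(-1) = -12 - 4 = -16
u × v = (-2, -7, -16)
|u × v| = √((-2)² + (-7)² + (-16)²) = √309 ≈ 17.5784

17.578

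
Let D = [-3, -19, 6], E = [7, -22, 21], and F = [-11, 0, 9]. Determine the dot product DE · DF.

-92

DE = E − D = (10, -3, 15)
DF = F − D = (-8, 19, 3)
DE · DF = 10·(-8) + (-3)·19 + 15·3 = -80 - 57 + 45 = -92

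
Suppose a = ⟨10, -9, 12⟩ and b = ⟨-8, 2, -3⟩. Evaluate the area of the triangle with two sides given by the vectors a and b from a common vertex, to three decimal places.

42.039

i: (-9)·(-3) - 12·2 = 27 - 24 = 3
j: 12·(-8) - 10·(-3) = -96 - (-30) = -66
k: 10·2 - (-9)·(-8) = 20 - 72 = -52
a × b = (3, -66, -52)
|a × b| = √(3² + (-66)² + (-52)²) = √7069 ≈ 84.0773
area = ½ · 84.0773 ≈ 42.039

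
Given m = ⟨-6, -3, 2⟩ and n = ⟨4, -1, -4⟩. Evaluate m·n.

m · n = (-6)·4 + (-3)·(-1) + 2·(-4) = -24 + 3 - 8 = -29

-29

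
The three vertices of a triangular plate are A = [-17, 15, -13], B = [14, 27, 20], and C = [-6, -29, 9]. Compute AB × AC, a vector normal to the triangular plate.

AB = (31, 12, 33)
AC = (11, -44, 22)
i: 12·22 - 33·(-44) = 264 - (-1452) = 1716
j: 33·11 - 31·22 = 363 - 682 = -319
k: 31·(-44) - 12·11 = -1364 - 132 = -1496
AB × AC = (1716, -319, -1496)

(1716, -319, -1496)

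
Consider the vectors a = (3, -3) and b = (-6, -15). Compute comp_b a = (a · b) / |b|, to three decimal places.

1.671

a · b = 3·(-6) + (-3)·(-15) = -18 + 45 = 27
|b| = √(36 + 225) = √261 ≈ 16.1555
comp_b a = 27 / √261 ≈ 1.671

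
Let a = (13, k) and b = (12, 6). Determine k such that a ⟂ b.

a · b = 13·12 + k·6 = 156 + 6k
Set equal to 0: 6k = -156, so k = -26.

-26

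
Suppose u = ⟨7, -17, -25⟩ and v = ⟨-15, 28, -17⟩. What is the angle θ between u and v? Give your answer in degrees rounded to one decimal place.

u · v = 7·(-15) + (-17)·28 + (-25)·(-17) = -105 - 476 + 425 = -156
|u|² = 49 + 289 + 625 = 963,  |u| = √963 ≈ 31.032241
|v|² = 225 + 784 + 289 = 1298,  |v| = √1298 ≈ 36.027767
cos θ = -156 / (31.032241 · 36.027767) ≈ -0.13953
θ = arccos(-0.13953) ≈ 98.0°

98.0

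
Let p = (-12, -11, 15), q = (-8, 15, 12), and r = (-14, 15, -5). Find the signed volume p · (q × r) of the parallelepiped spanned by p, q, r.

q × r:
i: 15·(-5) - 12·15 = -75 - 180 = -255
j: 12·(-14) - (-8)·(-5) = -168 - 40 = -208
k: (-8)·15 - 15·(-14) = -120 - (-210) = 90
q × r = (-255, -208, 90)
p · (q × r) = (-12)·(-255) + (-11)·(-208) + 15·90 = 3060 + 2288 + 1350 = 6698

6698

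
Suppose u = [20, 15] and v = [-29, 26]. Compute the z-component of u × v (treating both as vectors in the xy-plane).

955

20·26 - 15·(-29) = 520 - (-435) = 955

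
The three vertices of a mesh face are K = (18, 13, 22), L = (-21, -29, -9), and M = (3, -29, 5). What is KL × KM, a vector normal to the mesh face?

KL = (-39, -42, -31)
KM = (-15, -42, -17)
i: (-42)·(-17) - (-31)·(-42) = 714 - 1302 = -588
j: (-31)·(-15) - (-39)·(-17) = 465 - 663 = -198
k: (-39)·(-42) - (-42)·(-15) = 1638 - 630 = 1008
KL × KM = (-588, -198, 1008)

(-588, -198, 1008)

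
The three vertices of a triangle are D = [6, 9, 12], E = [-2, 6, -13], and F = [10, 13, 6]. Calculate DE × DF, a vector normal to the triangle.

(118, -148, -20)

DE = (-8, -3, -25)
DF = (4, 4, -6)
i: (-3)·(-6) - (-25)·4 = 18 - (-100) = 118
j: (-25)·4 - (-8)·(-6) = -100 - 48 = -148
k: (-8)·4 - (-3)·4 = -32 - (-12) = -20
DE × DF = (118, -148, -20)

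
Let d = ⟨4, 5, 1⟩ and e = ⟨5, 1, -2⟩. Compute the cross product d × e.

(-11, 13, -21)

i: 5·(-2) - 1·1 = -10 - 1 = -11
j: 1·5 - 4·(-2) = 5 - (-8) = 13
k: 4·1 - 5·5 = 4 - 25 = -21
d × e = (-11, 13, -21)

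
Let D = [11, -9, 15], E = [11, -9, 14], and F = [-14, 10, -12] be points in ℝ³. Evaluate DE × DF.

(19, 25, 0)

DE = (0, 0, -1)
DF = (-25, 19, -27)
i: 0·(-27) - (-1)·19 = 0 - (-19) = 19
j: (-1)·(-25) - 0·(-27) = 25 - 0 = 25
k: 0·19 - 0·(-25) = 0 - 0 = 0
DE × DF = (19, 25, 0)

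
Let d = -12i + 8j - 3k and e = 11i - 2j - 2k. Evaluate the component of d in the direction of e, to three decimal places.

d · e = (-12)·11 + 8·(-2) + (-3)·(-2) = -132 - 16 + 6 = -142
|e| = √(121 + 4 + 4) = √129 ≈ 11.3578
comp_e d = -142 / √129 ≈ -12.502

-12.502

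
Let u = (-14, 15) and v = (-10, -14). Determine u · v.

u · v = (-14)·(-10) + 15·(-14) = 140 - 210 = -70

-70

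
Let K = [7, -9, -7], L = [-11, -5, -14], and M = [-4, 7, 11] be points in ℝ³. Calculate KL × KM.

KL = (-18, 4, -7)
KM = (-11, 16, 18)
i: 4·18 - (-7)·16 = 72 - (-112) = 184
j: (-7)·(-11) - (-18)·18 = 77 - (-324) = 401
k: (-18)·16 - 4·(-11) = -288 - (-44) = -244
KL × KM = (184, 401, -244)

(184, 401, -244)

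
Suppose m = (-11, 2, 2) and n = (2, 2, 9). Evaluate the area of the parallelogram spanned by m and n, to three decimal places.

107.149

i: 2·9 - 2·2 = 18 - 4 = 14
j: 2·2 - (-11)·9 = 4 - (-99) = 103
k: (-11)·2 - 2·2 = -22 - 4 = -26
m × n = (14, 103, -26)
|m × n| = √(14² + 103² + (-26)²) = √11481 ≈ 107.1494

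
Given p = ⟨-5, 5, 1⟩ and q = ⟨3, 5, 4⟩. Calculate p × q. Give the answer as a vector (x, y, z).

(15, 23, -40)

i: 5·4 - 1·5 = 20 - 5 = 15
j: 1·3 - (-5)·4 = 3 - (-20) = 23
k: (-5)·5 - 5·3 = -25 - 15 = -40
p × q = (15, 23, -40)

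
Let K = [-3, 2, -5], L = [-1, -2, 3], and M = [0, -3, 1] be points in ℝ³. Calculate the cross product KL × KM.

(16, 12, 2)

KL = (2, -4, 8)
KM = (3, -5, 6)
i: (-4)·6 - 8·(-5) = -24 - (-40) = 16
j: 8·3 - 2·6 = 24 - 12 = 12
k: 2·(-5) - (-4)·3 = -10 - (-12) = 2
KL × KM = (16, 12, 2)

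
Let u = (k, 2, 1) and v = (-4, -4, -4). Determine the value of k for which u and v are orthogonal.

u · v = k·(-4) + 2·(-4) + 1·(-4) = -12 - 4k
Set equal to 0: -4k = 12, so k = -3.

-3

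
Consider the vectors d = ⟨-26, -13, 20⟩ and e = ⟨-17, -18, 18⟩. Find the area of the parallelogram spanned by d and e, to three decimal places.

i: (-13)·18 - 20·(-18) = -234 - (-360) = 126
j: 20·(-17) - (-26)·18 = -340 - (-468) = 128
k: (-26)·(-18) - (-13)·(-17) = 468 - 221 = 247
d × e = (126, 128, 247)
|d × e| = √(126² + 128² + 247²) = √93269 ≈ 305.3997

305.400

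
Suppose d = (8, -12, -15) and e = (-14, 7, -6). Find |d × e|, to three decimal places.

332.321

i: (-12)·(-6) - (-15)·7 = 72 - (-105) = 177
j: (-15)·(-14) - 8·(-6) = 210 - (-48) = 258
k: 8·7 - (-12)·(-14) = 56 - 168 = -112
d × e = (177, 258, -112)
|d × e| = √(177² + 258² + (-112)²) = √110437 ≈ 332.3206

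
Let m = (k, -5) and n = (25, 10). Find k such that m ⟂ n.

2

m · n = k·25 + (-5)·10 = -50 + 25k
Set equal to 0: 25k = 50, so k = 2.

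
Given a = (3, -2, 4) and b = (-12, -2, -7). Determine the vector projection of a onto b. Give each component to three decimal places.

(3.655, 0.609, 2.132)

a · b = 3·(-12) + (-2)·(-2) + 4·(-7) = -36 + 4 - 28 = -60
|b|² = 144 + 4 + 49 = 197
proj_b a = (-60/197) · (-12, -2, -7) ≈ (3.655, 0.609, 2.132)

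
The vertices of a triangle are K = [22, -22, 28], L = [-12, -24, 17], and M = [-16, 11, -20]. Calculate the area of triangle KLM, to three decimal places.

883.131

KL = (-34, -2, -11),  KM = (-38, 33, -48)
i: (-2)·(-48) - (-11)·33 = 96 - (-363) = 459
j: (-11)·(-38) - (-34)·(-48) = 418 - 1632 = -1214
k: (-34)·33 - (-2)·(-38) = -1122 - 76 = -1198
KL × KM = (459, -1214, -1198)
|KL × KM| = √3119681 ≈ 1766.2619
area = ½ · 1766.2619 ≈ 883.131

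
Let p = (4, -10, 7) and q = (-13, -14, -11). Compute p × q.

i: (-10)·(-11) - 7·(-14) = 110 - (-98) = 208
j: 7·(-13) - 4·(-11) = -91 - (-44) = -47
k: 4·(-14) - (-10)·(-13) = -56 - 130 = -186
p × q = (208, -47, -186)

(208, -47, -186)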